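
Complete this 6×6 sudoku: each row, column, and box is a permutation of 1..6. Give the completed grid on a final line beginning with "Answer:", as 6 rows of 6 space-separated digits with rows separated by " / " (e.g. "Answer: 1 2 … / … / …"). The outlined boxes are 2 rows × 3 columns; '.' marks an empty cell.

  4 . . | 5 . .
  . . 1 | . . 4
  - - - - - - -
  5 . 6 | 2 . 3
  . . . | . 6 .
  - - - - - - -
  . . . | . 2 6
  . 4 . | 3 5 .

Step 1. [r6c6∈{1}] r6c6 has the single candidate 1, so r6c6=1.
Step 2. [r2c2∈{2,3,5,6}] across row 2, 5 lands solely at r2c2, so r2c2=5.
Step 3. [r2c1∈{2,3,6}] r2c1 is the only open cell in row 2 admitting 2, so r2c1=2.
Step 4. [r3c2∈{1}] nothing but 1 survives at r3c2 ⇒ r3c2=1.
Step 5. [r5c2∈{3}] r5c2 is down to just 3. So r5c2=3.
Step 6. [r4c3∈{2,3,4}] across col 3, 4 lands solely at r4c3, so r4c3=4.
Step 7. [r1c3∈{3}] only 3 remains possible at r1c3, so r1c3=3.
Step 8. [r5c3∈{5}] r5c3 has the single candidate 5. So r5c3=5.
Step 9. [r4c6∈{5}] r4c6 is down to just 5, so r4c6=5.
Step 10. [r4c4∈{1}] nothing but 1 survives at r4c4, so r4c4=1.
Step 11. [r6c1∈{6}] nothing but 6 survives at r6c1, so r6c1=6.
Step 12. [r1c2∈{6}] only 6 remains possible at r1c2, so r1c2=6.
Step 13. [r2c5∈{3}] r2c5 has the single candidate 3 ⇒ r2c5=3.
Step 14. [r5c4∈{4}] nothing but 4 survives at r5c4. So r5c4=4.
Step 15. [r1c5∈{1}] r1c5 has the single candidate 1. So r1c5=1.
Step 16. [r1c6∈{2}] nothing but 2 survives at r1c6 ⇒ r1c6=2.
Step 17. [r2c4∈{6}] nothing but 6 survives at r2c4. So r2c4=6.
Step 18. [r4c1∈{3}] nothing but 3 survives at r4c1 ⇒ r4c1=3.
Step 19. [r6c3∈{2}] nothing but 2 survives at r6c3 ⇒ r6c3=2.
Step 20. [r5c1∈{1}] only 1 remains possible at r5c1 ⇒ r5c1=1.
Step 21. [r4c2∈{2}] r4c2's peers cover all but 2 ⇒ r4c2=2.
Step 22. [r3c5∈{4}] r3c5 has the single candidate 4, so r3c5=4.

Answer: 4 6 3 5 1 2 / 2 5 1 6 3 4 / 5 1 6 2 4 3 / 3 2 4 1 6 5 / 1 3 5 4 2 6 / 6 4 2 3 5 1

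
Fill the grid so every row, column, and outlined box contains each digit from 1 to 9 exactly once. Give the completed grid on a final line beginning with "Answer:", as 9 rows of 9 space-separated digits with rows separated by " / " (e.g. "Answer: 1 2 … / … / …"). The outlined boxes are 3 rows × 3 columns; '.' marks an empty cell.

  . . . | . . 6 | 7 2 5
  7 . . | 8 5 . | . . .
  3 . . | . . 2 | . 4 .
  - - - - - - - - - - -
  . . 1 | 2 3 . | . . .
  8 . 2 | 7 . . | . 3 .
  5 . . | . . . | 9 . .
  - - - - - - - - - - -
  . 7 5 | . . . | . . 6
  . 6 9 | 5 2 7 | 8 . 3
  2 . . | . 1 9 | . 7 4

Step 1. [r5c9∈{1}] r5c9 is down to just 1 ⇒ r5c9=1.
Step 2. [r1c4∈{1,3,4,9}] across row 1, 3 lands solely at r1c4, so r1c4=3.
Step 3. [r3c4∈{1,9}] 9 has one home in col 4: r3c4, so r3c4=9.
Step 4. [r1c5∈{4}] r1c5 is down to just 4 ⇒ r1c5=4.
Step 5. [r4c1∈{4,6,9}] 6 has one home in col 1: r4c1. So r4c1=6.
Step 6. [r3c9∈{8}] r3c9 has the single candidate 8. So r3c9=8.
Step 7. [r4c8∈{5,8}] in col 8, 5 fits only at r4c8. So r4c8=5.
Step 8. [r2c6∈{1}] r2c6's peers cover all but 1 ⇒ r2c6=1.
Step 9. [r4c6∈{4,8}] in row 4, 8 fits only at r4c6, so r4c6=8.
Step 10. [r6c6∈{4}] only 4 remains possible at r6c6 ⇒ r6c6=4.
Step 11. [r4c2∈{4,9}] across row 4, 9 lands solely at r4c2, so r4c2=9.
Step 12. [r6c5∈{6}] nothing but 6 survives at r6c5 ⇒ r6c5=6.
Step 13. [r2c8∈{6,9}] in col 8, 6 fits only at r2c8, so r2c8=6.
Step 14. [r8c8∈{1}] only 1 remains possible at r8c8, so r8c8=1.
Step 15. [r6c3∈{3,7}] across col 3, 7 lands solely at r6c3, so r6c3=7.
Step 16. [r1c3∈{8}] nothing but 8 survives at r1c3. So r1c3=8.
Step 17. [r7c1∈{1,4}] row 7 places 1 nowhere but r7c1 ⇒ r7c1=1.
Step 18. [r5c2∈{4}] r5c2 has the single candidate 4. So r5c2=4.
Step 19. [r3c2∈{1,5}] row 3 places 5 nowhere but r3c2 ⇒ r3c2=5.
Step 20. [r6c2∈{3}] r6c2 has the single candidate 3 ⇒ r6c2=3.
Step 21. [r8c1∈{4}] nothing but 4 survives at r8c1 ⇒ r8c1=4.
Step 22. [r3c5∈{7}] r3c5 is down to just 7. So r3c5=7.
Step 23. [r2c2∈{2}] r2c2 has the single candidate 2. So r2c2=2.
Step 24. [r7c7∈{2}] only 2 remains possible at r7c7, so r7c7=2.
Step 25. [r9c3∈{3}] r9c3 has the single candidate 3 ⇒ r9c3=3.
Step 26. [r1c2∈{1}] r1c2 is down to just 1, so r1c2=1.
Step 27. [r6c8∈{8}] r6c8's peers cover all but 8. So r6c8=8.
Step 28. [r2c9∈{9}] nothing but 9 survives at r2c9. So r2c9=9.
Step 29. [r5c7∈{6}] r5c7's peers cover all but 6. So r5c7=6.
Step 30. [r9c2∈{8}] r9c2 is down to just 8 ⇒ r9c2=8.
Step 31. [r3c3∈{6}] r3c3 has the single candidate 6 ⇒ r3c3=6.
Step 32. [r4c7∈{4}] nothing but 4 survives at r4c7. So r4c7=4.
Step 33. [r7c6∈{3}] nothing but 3 survives at r7c6, so r7c6=3.
Step 34. [r6c9∈{2}] r6c9 is down to just 2, so r6c9=2.
Step 35. [r7c5∈{8}] nothing but 8 survives at r7c5, so r7c5=8.
Step 36. [r9c7∈{5}] nothing but 5 survives at r9c7 ⇒ r9c7=5.
Step 37. [r9c4∈{6}] nothing but 6 survives at r9c4 ⇒ r9c4=6.
Step 38. [r3c7∈{1}] only 1 remains possible at r3c7 ⇒ r3c7=1.
Step 39. [r2c3∈{4}] r2c3 has the single candidate 4. So r2c3=4.
Step 40. [r4c9∈{7}] nothing but 7 survives at r4c9. So r4c9=7.
Step 41. [r5c6∈{5}] nothing but 5 survives at r5c6, so r5c6=5.
Step 42. [r7c4∈{4}] r7c4's peers cover all but 4, so r7c4=4.
Step 43. [r2c7∈{3}] nothing but 3 survives at r2c7. So r2c7=3.
Step 44. [r7c8∈{9}] nothing but 9 survives at r7c8 ⇒ r7c8=9.
Step 45. [r5c5∈{9}] nothing but 9 survives at r5c5, so r5c5=9.
Step 46. [r6c4∈{1}] r6c4's peers cover all but 1. So r6c4=1.
Step 47. [r1c1∈{9}] r1c1's peers cover all but 9. So r1c1=9.

Answer: 9 1 8 3 4 6 7 2 5 / 7 2 4 8 5 1 3 6 9 / 3 5 6 9 7 2 1 4 8 / 6 9 1 2 3 8 4 5 7 / 8 4 2 7 9 5 6 3 1 / 5 3 7 1 6 4 9 8 2 / 1 7 5 4 8 3 2 9 6 / 4 6 9 5 2 7 8 1 3 / 2 8 3 6 1 9 5 7 4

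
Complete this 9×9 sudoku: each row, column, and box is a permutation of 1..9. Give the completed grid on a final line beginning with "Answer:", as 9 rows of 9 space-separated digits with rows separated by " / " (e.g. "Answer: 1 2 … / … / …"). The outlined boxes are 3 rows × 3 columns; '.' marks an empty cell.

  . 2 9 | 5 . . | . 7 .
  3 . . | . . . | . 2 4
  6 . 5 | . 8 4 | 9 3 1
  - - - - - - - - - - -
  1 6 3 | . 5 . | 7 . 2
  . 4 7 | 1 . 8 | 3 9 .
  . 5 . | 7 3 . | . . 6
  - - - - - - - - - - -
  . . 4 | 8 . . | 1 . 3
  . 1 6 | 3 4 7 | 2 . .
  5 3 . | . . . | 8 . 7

Step 1. [r7c2∈{7,9}] in col 2, 9 fits only at r7c2. So r7c2=9.
Step 2. [r9c3∈{2}] only 2 remains possible at r9c3 ⇒ r9c3=2.
Step 3. [r5c5∈{2,6}] 6 has one home in row 5: r5c5. So r5c5=6.
Step 4. [r4c6∈{9}] only 9 remains possible at r4c6 ⇒ r4c6=9.
Step 5. [r1c5∈{1}] r1c5 has the single candidate 1. So r1c5=1.
Step 6. [r2c6∈{6}] r2c6 is down to just 6 ⇒ r2c6=6.
Step 7. [r9c8∈{4,6}] 4 has one home in row 9: r9c8, so r9c8=4.
Step 8. [r6c3∈{8}] r6c3 is down to just 8, so r6c3=8.
Step 9. [r8c8∈{5}] r8c8 is down to just 5 ⇒ r8c8=5.
Step 10. [r2c5∈{7,9}] across col 5, 7 lands solely at r2c5 ⇒ r2c5=7.
Step 11. [r6c6∈{2}] r6c6 is down to just 2, so r6c6=2.
Step 12. [r1c1∈{4,8}] 4 has one home in row 1: r1c1 ⇒ r1c1=4.
Step 13. [r9c5∈{9}] nothing but 9 survives at r9c5 ⇒ r9c5=9.
Step 14. [r9c6∈{1}] r9c6's peers cover all but 1, so r9c6=1.
Step 15. [r9c4∈{6}] r9c4 is down to just 6 ⇒ r9c4=6.
Step 16. [r3c2∈{7}] nothing but 7 survives at r3c2 ⇒ r3c2=7.
Step 17. [r8c1∈{8}] r8c1 is down to just 8. So r8c1=8.
Step 18. [r4c4∈{4}] r4c4's peers cover all but 4 ⇒ r4c4=4.
Step 19. [r3c4∈{2}] r3c4 is down to just 2 ⇒ r3c4=2.
Step 20. [r7c1∈{7}] nothing but 7 survives at r7c1 ⇒ r7c1=7.
Step 21. [r6c7∈{4}] only 4 remains possible at r6c7 ⇒ r6c7=4.
Step 22. [r6c8∈{1}] r6c8 is down to just 1. So r6c8=1.
Step 23. [r2c3∈{1}] r2c3 has the single candidate 1, so r2c3=1.
Step 24. [r1c9∈{8}] r1c9 is down to just 8. So r1c9=8.
Step 25. [r1c7∈{6}] r1c7 has the single candidate 6, so r1c7=6.
Step 26. [r1c6∈{3}] only 3 remains possible at r1c6, so r1c6=3.
Step 27. [r4c8∈{8}] r4c8's peers cover all but 8 ⇒ r4c8=8.
Step 28. [r2c2∈{8}] r2c2 has the single candidate 8. So r2c2=8.
Step 29. [r6c1∈{9}] r6c1 has the single candidate 9, so r6c1=9.
Step 30. [r7c8∈{6}] r7c8 has the single candidate 6 ⇒ r7c8=6.
Step 31. [r7c6∈{5}] r7c6's peers cover all but 5, so r7c6=5.
Step 32. [r2c4∈{9}] r2c4 has the single candidate 9. So r2c4=9.
Step 33. [r2c7∈{5}] r2c7 is down to just 5. So r2c7=5.
Step 34. [r8c9∈{9}] r8c9's peers cover all but 9. So r8c9=9.
Step 35. [r5c1∈{2}] r5c1's peers cover all but 2 ⇒ r5c1=2.
Step 36. [r5c9∈{5}] r5c9 is down to just 5, so r5c9=5.
Step 37. [r7c5∈{2}] nothing but 2 survives at r7c5. So r7c5=2.

Answer: 4 2 9 5 1 3 6 7 8 / 3 8 1 9 7 6 5 2 4 / 6 7 5 2 8 4 9 3 1 / 1 6 3 4 5 9 7 8 2 / 2 4 7 1 6 8 3 9 5 / 9 5 8 7 3 2 4 1 6 / 7 9 4 8 2 5 1 6 3 / 8 1 6 3 4 7 2 5 9 / 5 3 2 6 9 1 8 4 7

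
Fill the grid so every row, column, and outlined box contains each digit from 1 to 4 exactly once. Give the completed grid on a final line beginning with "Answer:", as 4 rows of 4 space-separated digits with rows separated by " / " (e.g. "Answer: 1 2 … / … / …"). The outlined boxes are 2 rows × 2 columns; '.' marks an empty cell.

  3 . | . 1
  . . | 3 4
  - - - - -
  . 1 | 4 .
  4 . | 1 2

Step 1. [r2c2∈{2}] nothing but 2 survives at r2c2 ⇒ r2c2=2.
Step 2. [r4c2∈{3}] r4c2 has the single candidate 3. So r4c2=3.
Step 3. [r1c3∈{2}] nothing but 2 survives at r1c3, so r1c3=2.
Step 4. [r3c4∈{3}] nothing but 3 survives at r3c4, so r3c4=3.
Step 5. [r2c1∈{1}] r2c1 is down to just 1. So r2c1=1.
Step 6. [r3c1∈{2}] r3c1's peers cover all but 2. So r3c1=2.
Step 7. [r1c2∈{4}] r1c2 has the single candidate 4 ⇒ r1c2=4.

Answer: 3 4 2 1 / 1 2 3 4 / 2 1 4 3 / 4 3 1 2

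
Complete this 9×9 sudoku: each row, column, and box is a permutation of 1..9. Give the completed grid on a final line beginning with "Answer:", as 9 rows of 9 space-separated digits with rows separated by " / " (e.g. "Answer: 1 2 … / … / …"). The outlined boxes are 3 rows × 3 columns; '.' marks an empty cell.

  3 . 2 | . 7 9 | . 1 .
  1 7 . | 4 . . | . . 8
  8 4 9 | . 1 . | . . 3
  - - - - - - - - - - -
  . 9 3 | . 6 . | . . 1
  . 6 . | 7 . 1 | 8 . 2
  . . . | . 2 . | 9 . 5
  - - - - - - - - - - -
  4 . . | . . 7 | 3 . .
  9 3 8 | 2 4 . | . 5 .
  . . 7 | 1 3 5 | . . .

Step 1. [r6c8∈{3,4,6,7}] row 6 places 6 nowhere but r6c8 ⇒ r6c8=6.
Step 2. [r8c6∈{6}] r8c6 has the single candidate 6, so r8c6=6.
Step 3. [r1c4∈{5,6,8}] across row 1, 8 lands solely at r1c4, so r1c4=8.
Step 4. [r9c8∈{2,4,8,9}] 8 has one home in row 9: r9c8, so r9c8=8.
Step 5. [r9c9∈{4,6,9}] in row 9, 9 fits only at r9c9. So r9c9=9.
Step 6. [r2c5∈{5}] r2c5 is down to just 5. So r2c5=5.
Step 7. [r3c7∈{2,5,6,7}] row 3 places 5 nowhere but r3c7, so r3c7=5.
Step 8. [r7c8∈{2}] nothing but 2 survives at r7c8, so r7c8=2.
Step 9. [r9c1∈{2,6}] 6 has one home in col 1: r9c1. So r9c1=6.
Step 10. [r5c1∈{5}] r5c1 has the single candidate 5, so r5c1=5.
Step 11. [r6c2∈{1,8}] across col 2, 8 lands solely at r6c2, so r6c2=8.
Step 12. [r7c2∈{1,5}] r7c2 is the only open cell in col 2 admitting 1 ⇒ r7c2=1.
Step 13. [r1c9∈{4,6}] in col 9, 4 fits only at r1c9 ⇒ r1c9=4.
Step 14. [r2c7∈{2,6}] col 7 places 2 nowhere but r2c7. So r2c7=2.
Step 15. [r5c3∈{4}] r5c3 has the single candidate 4, so r5c3=4.
Step 16. [r4c8∈{4,7}] in col 8, 4 fits only at r4c8. So r4c8=4.
Step 17. [r4c7∈{7}] r4c7's peers cover all but 7 ⇒ r4c7=7.
Step 18. [r7c5∈{8,9}] r7c5 is the only open cell in row 7 admitting 8 ⇒ r7c5=8.
Step 19. [r2c6∈{3}] only 3 remains possible at r2c6. So r2c6=3.
Step 20. [r4c4∈{5}] nothing but 5 survives at r4c4. So r4c4=5.
Step 21. [r8c9∈{7}] r8c9 has the single candidate 7, so r8c9=7.
Step 22. [r3c8∈{7}] nothing but 7 survives at r3c8, so r3c8=7.
Step 23. [r5c8∈{3}] only 3 remains possible at r5c8, so r5c8=3.
Step 24. [r6c1∈{7}] nothing but 7 survives at r6c1 ⇒ r6c1=7.
Step 25. [r9c7∈{4}] r9c7 is down to just 4 ⇒ r9c7=4.
Step 26. [r2c8∈{9}] only 9 remains possible at r2c8, so r2c8=9.
Step 27. [r4c6∈{8}] only 8 remains possible at r4c6 ⇒ r4c6=8.
Step 28. [r3c6∈{2}] r3c6 has the single candidate 2 ⇒ r3c6=2.
Step 29. [r3c4∈{6}] r3c4 is down to just 6. So r3c4=6.
Step 30. [r9c2∈{2}] only 2 remains possible at r9c2. So r9c2=2.
Step 31. [r6c6∈{4}] r6c6 is down to just 4 ⇒ r6c6=4.
Step 32. [r6c4∈{3}] r6c4 is down to just 3 ⇒ r6c4=3.
Step 33. [r6c3∈{1}] nothing but 1 survives at r6c3. So r6c3=1.
Step 34. [r8c7∈{1}] nothing but 1 survives at r8c7. So r8c7=1.
Step 35. [r5c5∈{9}] r5c5 is down to just 9, so r5c5=9.
Step 36. [r7c9∈{6}] only 6 remains possible at r7c9. So r7c9=6.
Step 37. [r7c4∈{9}] only 9 remains possible at r7c4 ⇒ r7c4=9.
Step 38. [r7c3∈{5}] nothing but 5 survives at r7c3, so r7c3=5.
Step 39. [r2c3∈{6}] only 6 remains possible at r2c3. So r2c3=6.
Step 40. [r1c2∈{5}] only 5 remains possible at r1c2, so r1c2=5.
Step 41. [r1c7∈{6}] nothing but 6 survives at r1c7. So r1c7=6.
Step 42. [r4c1∈{2}] r4c1's peers cover all but 2 ⇒ r4c1=2.

Answer: 3 5 2 8 7 9 6 1 4 / 1 7 6 4 5 3 2 9 8 / 8 4 9 6 1 2 5 7 3 / 2 9 3 5 6 8 7 4 1 / 5 6 4 7 9 1 8 3 2 / 7 8 1 3 2 4 9 6 5 / 4 1 5 9 8 7 3 2 6 / 9 3 8 2 4 6 1 5 7 / 6 2 7 1 3 5 4 8 9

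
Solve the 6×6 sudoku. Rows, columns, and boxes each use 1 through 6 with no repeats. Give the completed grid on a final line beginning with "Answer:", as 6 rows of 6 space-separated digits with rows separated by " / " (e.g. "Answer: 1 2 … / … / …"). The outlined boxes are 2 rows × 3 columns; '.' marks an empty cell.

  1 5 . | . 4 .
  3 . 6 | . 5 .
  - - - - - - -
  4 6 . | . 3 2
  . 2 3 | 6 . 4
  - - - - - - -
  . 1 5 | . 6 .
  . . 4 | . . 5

Step 1. [r6c5∈{1,2}] col 5 places 2 nowhere but r6c5. So r6c5=2.
Step 2. [r6c4∈{1,3}] across row 6, 1 lands solely at r6c4, so r6c4=1.
Step 3. [r5c6∈{3}] r5c6 is down to just 3 ⇒ r5c6=3.
Step 4. [r1c4∈{2,3}] across row 1, 3 lands solely at r1c4, so r1c4=3.
Step 5. [r1c3∈{2}] r1c3 has the single candidate 2 ⇒ r1c3=2.
Step 6. [r2c2∈{4}] r2c2 has the single candidate 4, so r2c2=4.
Step 7. [r3c4∈{5}] r3c4's peers cover all but 5. So r3c4=5.
Step 8. [r1c6∈{6}] r1c6's peers cover all but 6. So r1c6=6.
Step 9. [r4c1∈{5}] only 5 remains possible at r4c1, so r4c1=5.
Step 10. [r5c4∈{4}] nothing but 4 survives at r5c4, so r5c4=4.
Step 11. [r6c2∈{3}] r6c2's peers cover all but 3, so r6c2=3.
Step 12. [r6c1∈{6}] nothing but 6 survives at r6c1. So r6c1=6.
Step 13. [r5c1∈{2}] only 2 remains possible at r5c1, so r5c1=2.
Step 14. [r2c6∈{1}] nothing but 1 survives at r2c6 ⇒ r2c6=1.
Step 15. [r4c5∈{1}] r4c5 has the single candidate 1 ⇒ r4c5=1.
Step 16. [r2c4∈{2}] r2c4 has the single candidate 2 ⇒ r2c4=2.
Step 17. [r3c3∈{1}] r3c3 has the single candidate 1. So r3c3=1.

Answer: 1 5 2 3 4 6 / 3 4 6 2 5 1 / 4 6 1 5 3 2 / 5 2 3 6 1 4 / 2 1 5 4 6 3 / 6 3 4 1 2 5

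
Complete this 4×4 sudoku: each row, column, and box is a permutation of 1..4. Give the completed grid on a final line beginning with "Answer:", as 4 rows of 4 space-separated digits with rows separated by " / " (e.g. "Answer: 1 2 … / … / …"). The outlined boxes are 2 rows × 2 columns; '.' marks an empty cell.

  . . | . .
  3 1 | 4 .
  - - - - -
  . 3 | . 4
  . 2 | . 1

Step 1. [r1c1∈{2,4}] col 1 places 2 nowhere but r1c1 ⇒ r1c1=2.
Step 2. [r4c3∈{3}] r4c3's peers cover all but 3. So r4c3=3.
Step 3. [r1c2∈{4}] nothing but 4 survives at r1c2, so r1c2=4.
Step 4. [r1c3∈{1}] r1c3's peers cover all but 1 ⇒ r1c3=1.
Step 5. [r4c1∈{4}] r4c1 is down to just 4, so r4c1=4.
Step 6. [r2c4∈{2}] r2c4 has the single candidate 2, so r2c4=2.
Step 7. [r1c4∈{3}] r1c4 is down to just 3 ⇒ r1c4=3.
Step 8. [r3c1∈{1}] r3c1 is down to just 1 ⇒ r3c1=1.
Step 9. [r3c3∈{2}] r3c3's peers cover all but 2 ⇒ r3c3=2.

Answer: 2 4 1 3 / 3 1 4 2 / 1 3 2 4 / 4 2 3 1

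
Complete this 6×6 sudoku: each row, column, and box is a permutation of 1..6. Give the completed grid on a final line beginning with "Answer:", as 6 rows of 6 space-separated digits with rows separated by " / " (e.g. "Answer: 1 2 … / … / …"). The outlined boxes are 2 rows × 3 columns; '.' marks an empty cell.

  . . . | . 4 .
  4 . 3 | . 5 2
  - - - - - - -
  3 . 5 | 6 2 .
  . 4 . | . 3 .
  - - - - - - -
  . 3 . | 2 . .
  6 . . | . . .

Step 1. [r6c4∈{1,3,4,5}] 4 has one home in col 4: r6c4 ⇒ r6c4=4.
Step 2. [r3c2∈{1}] r3c2's peers cover all but 1, so r3c2=1.
Step 3. [r1c6∈{1,3,6}] across box 2, 6 lands solely at r1c6, so r1c6=6.
Step 4. [r6c5∈{1}] r6c5 is down to just 1, so r6c5=1.
Step 5. [r6c3∈{2}] nothing but 2 survives at r6c3 ⇒ r6c3=2.
Step 6. [r1c3∈{1}] nothing but 1 survives at r1c3, so r1c3=1.
Step 7. [r5c6∈{5}] r5c6's peers cover all but 5. So r5c6=5.
Step 8. [r1c1∈{2,5}] in col 1, 5 fits only at r1c1. So r1c1=5.
Step 9. [r2c4∈{1}] r2c4 is down to just 1. So r2c4=1.
Step 10. [r6c2∈{5}] nothing but 5 survives at r6c2, so r6c2=5.
Step 11. [r4c3∈{6}] nothing but 6 survives at r4c3, so r4c3=6.
Step 12. [r3c6∈{4}] only 4 remains possible at r3c6 ⇒ r3c6=4.
Step 13. [r6c6∈{3}] nothing but 3 survives at r6c6. So r6c6=3.
Step 14. [r4c1∈{2}] r4c1 has the single candidate 2. So r4c1=2.
Step 15. [r5c3∈{4}] r5c3's peers cover all but 4. So r5c3=4.
Step 16. [r1c2∈{2}] only 2 remains possible at r1c2. So r1c2=2.
Step 17. [r4c6∈{1}] nothing but 1 survives at r4c6. So r4c6=1.
Step 18. [r4c4∈{5}] r4c4's peers cover all but 5. So r4c4=5.
Step 19. [r2c2∈{6}] nothing but 6 survives at r2c2 ⇒ r2c2=6.
Step 20. [r5c5∈{6}] r5c5's peers cover all but 6 ⇒ r5c5=6.
Step 21. [r5c1∈{1}] r5c1 has the single candidate 1. So r5c1=1.
Step 22. [r1c4∈{3}] r1c4 has the single candidate 3 ⇒ r1c4=3.

Answer: 5 2 1 3 4 6 / 4 6 3 1 5 2 / 3 1 5 6 2 4 / 2 4 6 5 3 1 / 1 3 4 2 6 5 / 6 5 2 4 1 3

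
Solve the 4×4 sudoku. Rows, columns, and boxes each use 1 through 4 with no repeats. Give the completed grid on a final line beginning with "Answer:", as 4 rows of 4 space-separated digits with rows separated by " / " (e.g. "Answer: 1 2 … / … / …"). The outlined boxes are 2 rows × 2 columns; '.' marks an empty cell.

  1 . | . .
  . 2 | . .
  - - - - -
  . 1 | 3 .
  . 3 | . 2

Step 1. [r3c4∈{4}] r3c4 has the single candidate 4. So r3c4=4.
Step 2. [r2c4∈{1,3}] across col 4, 1 lands solely at r2c4 ⇒ r2c4=1.
Step 3. [r2c3∈{4}] r2c3 is down to just 4. So r2c3=4.
Step 4. [r1c2∈{4}] r1c2's peers cover all but 4. So r1c2=4.
Step 5. [r2c1∈{3}] r2c1's peers cover all but 3 ⇒ r2c1=3.
Step 6. [r3c1∈{2}] r3c1 has the single candidate 2 ⇒ r3c1=2.
Step 7. [r1c3∈{2}] only 2 remains possible at r1c3, so r1c3=2.
Step 8. [r4c3∈{1}] r4c3 is down to just 1. So r4c3=1.
Step 9. [r4c1∈{4}] only 4 remains possible at r4c1 ⇒ r4c1=4.
Step 10. [r1c4∈{3}] only 3 remains possible at r1c4, so r1c4=3.

Answer: 1 4 2 3 / 3 2 4 1 / 2 1 3 4 / 4 3 1 2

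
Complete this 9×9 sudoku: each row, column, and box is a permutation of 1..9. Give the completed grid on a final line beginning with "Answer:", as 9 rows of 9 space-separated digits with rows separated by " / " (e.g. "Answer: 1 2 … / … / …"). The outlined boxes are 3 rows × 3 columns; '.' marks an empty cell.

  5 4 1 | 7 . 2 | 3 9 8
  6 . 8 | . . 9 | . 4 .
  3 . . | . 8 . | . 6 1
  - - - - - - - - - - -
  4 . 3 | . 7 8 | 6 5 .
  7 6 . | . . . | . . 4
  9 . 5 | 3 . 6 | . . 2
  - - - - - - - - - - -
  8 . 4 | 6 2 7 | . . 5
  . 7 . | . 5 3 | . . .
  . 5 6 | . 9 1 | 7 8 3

Step 1. [r5c5∈{1}] nothing but 1 survives at r5c5 ⇒ r5c5=1.
Step 2. [r7c8∈{1}] only 1 remains possible at r7c8, so r7c8=1.
Step 3. [r5c3∈{2}] r5c3 is down to just 2, so r5c3=2.
Step 4. [r7c7∈{9}] nothing but 9 survives at r7c7. So r7c7=9.
Step 5. [r3c2∈{2,9}] r3c2 is the only open cell in col 2 admitting 9, so r3c2=9.
Step 6. [r3c7∈{2,5}] row 3 places 2 nowhere but r3c7, so r3c7=2.
Step 7. [r6c7∈{1,8}] 1 has one home in col 7: r6c7. So r6c7=1.
Step 8. [r5c6∈{5}] r5c6 is down to just 5, so r5c6=5.
Step 9. [r9c4∈{4}] nothing but 4 survives at r9c4 ⇒ r9c4=4.
Step 10. [r2c4∈{1,5}] in row 2, 1 fits only at r2c4 ⇒ r2c4=1.
Step 11. [r8c8∈{2}] r8c8 is down to just 2, so r8c8=2.
Step 12. [r5c4∈{9}] r5c4 has the single candidate 9. So r5c4=9.
Step 13. [r4c2∈{1}] r4c2's peers cover all but 1, so r4c2=1.
Step 14. [r8c9∈{6}] nothing but 6 survives at r8c9 ⇒ r8c9=6.
Step 15. [r3c4∈{5}] r3c4 is down to just 5. So r3c4=5.
Step 16. [r2c9∈{7}] r2c9's peers cover all but 7, so r2c9=7.
Step 17. [r6c5∈{4}] r6c5's peers cover all but 4. So r6c5=4.
Step 18. [r4c9∈{9}] r4c9's peers cover all but 9, so r4c9=9.
Step 19. [r2c2∈{2}] r2c2 is down to just 2. So r2c2=2.
Step 20. [r5c7∈{8}] r5c7 is down to just 8 ⇒ r5c7=8.
Step 21. [r6c2∈{8}] r6c2's peers cover all but 8. So r6c2=8.
Step 22. [r5c8∈{3}] r5c8 is down to just 3. So r5c8=3.
Step 23. [r8c4∈{8}] nothing but 8 survives at r8c4 ⇒ r8c4=8.
Step 24. [r3c6∈{4}] nothing but 4 survives at r3c6 ⇒ r3c6=4.
Step 25. [r2c7∈{5}] r2c7 is down to just 5, so r2c7=5.
Step 26. [r3c3∈{7}] nothing but 7 survives at r3c3. So r3c3=7.
Step 27. [r8c1∈{1}] r8c1 is down to just 1, so r8c1=1.
Step 28. [r2c5∈{3}] r2c5 is down to just 3, so r2c5=3.
Step 29. [r9c1∈{2}] nothing but 2 survives at r9c1 ⇒ r9c1=2.
Step 30. [r7c2∈{3}] r7c2 is down to just 3 ⇒ r7c2=3.
Step 31. [r8c3∈{9}] r8c3 has the single candidate 9. So r8c3=9.
Step 32. [r8c7∈{4}] r8c7 is down to just 4. So r8c7=4.
Step 33. [r6c8∈{7}] r6c8 is down to just 7. So r6c8=7.
Step 34. [r4c4∈{2}] r4c4 is down to just 2 ⇒ r4c4=2.
Step 35. [r1c5∈{6}] r1c5's peers cover all but 6, so r1c5=6.

Answer: 5 4 1 7 6 2 3 9 8 / 6 2 8 1 3 9 5 4 7 / 3 9 7 5 8 4 2 6 1 / 4 1 3 2 7 8 6 5 9 / 7 6 2 9 1 5 8 3 4 / 9 8 5 3 4 6 1 7 2 / 8 3 4 6 2 7 9 1 5 / 1 7 9 8 5 3 4 2 6 / 2 5 6 4 9 1 7 8 3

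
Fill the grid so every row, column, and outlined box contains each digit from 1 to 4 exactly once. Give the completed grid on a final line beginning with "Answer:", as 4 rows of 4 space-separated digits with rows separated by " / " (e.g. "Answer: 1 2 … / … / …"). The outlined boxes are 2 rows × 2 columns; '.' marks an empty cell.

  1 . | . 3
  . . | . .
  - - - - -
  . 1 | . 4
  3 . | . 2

Step 1. [r2c1∈{2,4}] across col 1, 4 lands solely at r2c1 ⇒ r2c1=4.
Step 2. [r1c2∈{2}] only 2 remains possible at r1c2 ⇒ r1c2=2.
Step 3. [r4c3∈{1}] only 1 remains possible at r4c3, so r4c3=1.
Step 4. [r4c2∈{4}] nothing but 4 survives at r4c2. So r4c2=4.
Step 5. [r1c3∈{4}] r1c3 has the single candidate 4 ⇒ r1c3=4.
Step 6. [r2c4∈{1}] nothing but 1 survives at r2c4, so r2c4=1.
Step 7. [r2c2∈{3}] r2c2 has the single candidate 3 ⇒ r2c2=3.
Step 8. [r3c1∈{2}] r3c1 has the single candidate 2 ⇒ r3c1=2.
Step 9. [r2c3∈{2}] nothing but 2 survives at r2c3. So r2c3=2.
Step 10. [r3c3∈{3}] only 3 remains possible at r3c3 ⇒ r3c3=3.

Answer: 1 2 4 3 / 4 3 2 1 / 2 1 3 4 / 3 4 1 2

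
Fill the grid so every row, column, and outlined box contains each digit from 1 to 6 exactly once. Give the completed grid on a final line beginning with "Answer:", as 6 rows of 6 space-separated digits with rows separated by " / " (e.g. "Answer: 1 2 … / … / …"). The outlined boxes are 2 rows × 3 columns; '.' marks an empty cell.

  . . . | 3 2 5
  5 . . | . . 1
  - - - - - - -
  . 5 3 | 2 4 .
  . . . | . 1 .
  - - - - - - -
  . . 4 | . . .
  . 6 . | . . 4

Step 1. [r3c6∈{6}] nothing but 6 survives at r3c6 ⇒ r3c6=6.
Step 2. [r6c3∈{1,2,5}] col 3 places 5 nowhere but r6c3. So r6c3=5.
Step 3. [r6c1∈{1,2,3}] 2 has one home in row 6: r6c1, so r6c1=2.
Step 4. [r5c1∈{1,3}] col 1 places 3 nowhere but r5c1. So r5c1=3.
Step 5. [r1c3∈{1,6}] r1c3 is the only open cell in col 3 admitting 1. So r1c3=1.
Step 6. [r2c5∈{6}] only 6 remains possible at r2c5, so r2c5=6.
Step 7. [r1c2∈{4}] r1c2's peers cover all but 4 ⇒ r1c2=4.
Step 8. [r5c4∈{1,5,6}] 6 has one home in row 5: r5c4 ⇒ r5c4=6.
Step 9. [r2c3∈{2}] nothing but 2 survives at r2c3 ⇒ r2c3=2.
Step 10. [r4c3∈{6}] r4c3 has the single candidate 6 ⇒ r4c3=6.
Step 11. [r2c4∈{4}] r2c4 is down to just 4, so r2c4=4.
Step 12. [r5c5∈{5}] only 5 remains possible at r5c5, so r5c5=5.
Step 13. [r4c2∈{2}] r4c2 is down to just 2, so r4c2=2.
Step 14. [r5c6∈{2}] r5c6's peers cover all but 2. So r5c6=2.
Step 15. [r4c6∈{3}] only 3 remains possible at r4c6, so r4c6=3.
Step 16. [r4c1∈{4}] r4c1 has the single candidate 4, so r4c1=4.
Step 17. [r6c4∈{1}] nothing but 1 survives at r6c4. So r6c4=1.
Step 18. [r6c5∈{3}] r6c5's peers cover all but 3 ⇒ r6c5=3.
Step 19. [r4c4∈{5}] r4c4 is down to just 5. So r4c4=5.
Step 20. [r3c1∈{1}] r3c1 has the single candidate 1 ⇒ r3c1=1.
Step 21. [r2c2∈{3}] r2c2 is down to just 3 ⇒ r2c2=3.
Step 22. [r5c2∈{1}] r5c2 is down to just 1. So r5c2=1.
Step 23. [r1c1∈{6}] only 6 remains possible at r1c1, so r1c1=6.

Answer: 6 4 1 3 2 5 / 5 3 2 4 6 1 / 1 5 3 2 4 6 / 4 2 6 5 1 3 / 3 1 4 6 5 2 / 2 6 5 1 3 4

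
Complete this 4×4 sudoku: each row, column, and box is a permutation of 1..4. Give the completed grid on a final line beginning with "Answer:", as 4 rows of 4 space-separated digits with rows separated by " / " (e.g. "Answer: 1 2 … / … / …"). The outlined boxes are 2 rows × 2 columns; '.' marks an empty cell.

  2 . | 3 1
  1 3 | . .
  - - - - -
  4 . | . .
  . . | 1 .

Step 1. [r3c3∈{2}] r3c3 is down to just 2. So r3c3=2.
Step 2. [r4c4∈{3,4}] r4c4 is the only open cell in row 4 admitting 4. So r4c4=4.
Step 3. [r2c3∈{4}] nothing but 4 survives at r2c3 ⇒ r2c3=4.
Step 4. [r3c4∈{3}] r3c4's peers cover all but 3. So r3c4=3.
Step 5. [r2c4∈{2}] r2c4's peers cover all but 2 ⇒ r2c4=2.
Step 6. [r4c2∈{2}] nothing but 2 survives at r4c2. So r4c2=2.
Step 7. [r4c1∈{3}] r4c1 has the single candidate 3, so r4c1=3.
Step 8. [r1c2∈{4}] r1c2 is down to just 4, so r1c2=4.
Step 9. [r3c2∈{1}] nothing but 1 survives at r3c2. So r3c2=1.

Answer: 2 4 3 1 / 1 3 4 2 / 4 1 2 3 / 3 2 1 4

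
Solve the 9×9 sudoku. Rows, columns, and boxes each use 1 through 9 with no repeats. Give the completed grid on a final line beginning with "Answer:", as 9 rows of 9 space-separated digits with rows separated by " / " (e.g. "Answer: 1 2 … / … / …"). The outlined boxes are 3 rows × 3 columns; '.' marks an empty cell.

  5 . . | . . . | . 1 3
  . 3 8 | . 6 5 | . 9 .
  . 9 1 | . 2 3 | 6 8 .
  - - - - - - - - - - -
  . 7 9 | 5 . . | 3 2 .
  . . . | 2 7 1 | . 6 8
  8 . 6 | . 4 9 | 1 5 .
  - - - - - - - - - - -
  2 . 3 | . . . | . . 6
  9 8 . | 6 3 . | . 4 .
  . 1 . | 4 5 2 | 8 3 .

Step 1. [r8c6∈{7}] r8c6 has the single candidate 7. So r8c6=7.
Step 2. [r4c9∈{4}] r4c9's peers cover all but 4 ⇒ r4c9=4.
Step 3. [r3c1∈{4,7}] across row 3, 4 lands solely at r3c1 ⇒ r3c1=4.
Step 4. [r2c1∈{7}] r2c1 has the single candidate 7 ⇒ r2c1=7.
Step 5. [r8c3∈{5}] only 5 remains possible at r8c3, so r8c3=5.
Step 6. [r7c6∈{8}] only 8 remains possible at r7c6. So r7c6=8.
Step 7. [r2c9∈{2}] only 2 remains possible at r2c9 ⇒ r2c9=2.
Step 8. [r1c4∈{7,8,9}] col 4 places 8 nowhere but r1c4, so r1c4=8.
Step 9. [r7c4∈{1,9}] across col 4, 9 lands solely at r7c4. So r7c4=9.
Step 10. [r1c7∈{4,7}] 7 has one home in row 1: r1c7 ⇒ r1c7=7.
Step 11. [r6c9∈{7}] nothing but 7 survives at r6c9 ⇒ r6c9=7.
Step 12. [r5c3∈{4}] r5c3 is down to just 4 ⇒ r5c3=4.
Step 13. [r1c3∈{2}] r1c3 has the single candidate 2. So r1c3=2.
Step 14. [r5c1∈{3}] only 3 remains possible at r5c1 ⇒ r5c1=3.
Step 15. [r2c7∈{4}] nothing but 4 survives at r2c7. So r2c7=4.
Step 16. [r3c4∈{7}] nothing but 7 survives at r3c4. So r3c4=7.
Step 17. [r5c2∈{5}] r5c2 has the single candidate 5. So r5c2=5.
Step 18. [r2c4∈{1}] r2c4's peers cover all but 1 ⇒ r2c4=1.
Step 19. [r8c7∈{2}] nothing but 2 survives at r8c7. So r8c7=2.
Step 20. [r1c2∈{6}] only 6 remains possible at r1c2, so r1c2=6.
Step 21. [r7c5∈{1}] only 1 remains possible at r7c5, so r7c5=1.
Step 22. [r7c2∈{4}] only 4 remains possible at r7c2. So r7c2=4.
Step 23. [r4c1∈{1}] only 1 remains possible at r4c1, so r4c1=1.
Step 24. [r6c2∈{2}] nothing but 2 survives at r6c2 ⇒ r6c2=2.
Step 25. [r5c7∈{9}] nothing but 9 survives at r5c7, so r5c7=9.
Step 26. [r7c8∈{7}] nothing but 7 survives at r7c8, so r7c8=7.
Step 27. [r8c9∈{1}] only 1 remains possible at r8c9, so r8c9=1.
Step 28. [r9c3∈{7}] r9c3 has the single candidate 7. So r9c3=7.
Step 29. [r7c7∈{5}] nothing but 5 survives at r7c7, so r7c7=5.
Step 30. [r6c4∈{3}] r6c4's peers cover all but 3. So r6c4=3.
Step 31. [r1c6∈{4}] only 4 remains possible at r1c6, so r1c6=4.
Step 32. [r9c9∈{9}] only 9 remains possible at r9c9, so r9c9=9.
Step 33. [r4c5∈{8}] r4c5 has the single candidate 8. So r4c5=8.
Step 34. [r9c1∈{6}] r9c1 has the single candidate 6. So r9c1=6.
Step 35. [r1c5∈{9}] r1c5 is down to just 9 ⇒ r1c5=9.
Step 36. [r3c9∈{5}] nothing but 5 survives at r3c9, so r3c9=5.
Step 37. [r4c6∈{6}] r4c6's peers cover all but 6. So r4c6=6.

Answer: 5 6 2 8 9 4 7 1 3 / 7 3 8 1 6 5 4 9 2 / 4 9 1 7 2 3 6 8 5 / 1 7 9 5 8 6 3 2 4 / 3 5 4 2 7 1 9 6 8 / 8 2 6 3 4 9 1 5 7 / 2 4 3 9 1 8 5 7 6 / 9 8 5 6 3 7 2 4 1 / 6 1 7 4 5 2 8 3 9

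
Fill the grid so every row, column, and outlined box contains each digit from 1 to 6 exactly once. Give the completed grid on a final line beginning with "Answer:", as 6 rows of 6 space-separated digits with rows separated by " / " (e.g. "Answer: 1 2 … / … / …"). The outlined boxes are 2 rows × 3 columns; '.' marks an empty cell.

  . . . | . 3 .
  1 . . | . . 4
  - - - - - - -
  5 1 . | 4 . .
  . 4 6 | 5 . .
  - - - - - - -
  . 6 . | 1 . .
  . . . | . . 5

Step 1. [r6c4∈{2,3,6}] r6c4 is the only open cell in col 4 admitting 3 ⇒ r6c4=3.
Step 2. [r5c6∈{2}] r5c6 is down to just 2 ⇒ r5c6=2.
Step 3. [r6c2∈{2}] nothing but 2 survives at r6c2, so r6c2=2.
Step 4. [r6c1∈{4}] r6c1's peers cover all but 4, so r6c1=4.
Step 5. [r2c5∈{2,5,6}] r2c5 is the only open cell in col 5 admitting 5, so r2c5=5.
Step 6. [r1c1∈{2,6}] 6 has one home in col 1: r1c1, so r1c1=6.
Step 7. [r4c1∈{2,3}] 2 has one home in col 1: r4c1 ⇒ r4c1=2.
Step 8. [r3c3∈{3}] r3c3's peers cover all but 3, so r3c3=3.
Step 9. [r2c3∈{2}] nothing but 2 survives at r2c3 ⇒ r2c3=2.
Step 10. [r4c5∈{1}] nothing but 1 survives at r4c5. So r4c5=1.
Step 11. [r1c2∈{5}] nothing but 5 survives at r1c2, so r1c2=5.
Step 12. [r6c5∈{6}] r6c5 has the single candidate 6. So r6c5=6.
Step 13. [r1c6∈{1}] r1c6 is down to just 1 ⇒ r1c6=1.
Step 14. [r3c6∈{6}] r3c6 has the single candidate 6. So r3c6=6.
Step 15. [r2c2∈{3}] r2c2's peers cover all but 3, so r2c2=3.
Step 16. [r5c3∈{5}] r5c3 has the single candidate 5, so r5c3=5.
Step 17. [r4c6∈{3}] nothing but 3 survives at r4c6 ⇒ r4c6=3.
Step 18. [r5c5∈{4}] r5c5 is down to just 4 ⇒ r5c5=4.
Step 19. [r2c4∈{6}] r2c4's peers cover all but 6, so r2c4=6.
Step 20. [r3c5∈{2}] nothing but 2 survives at r3c5 ⇒ r3c5=2.
Step 21. [r1c3∈{4}] r1c3's peers cover all but 4 ⇒ r1c3=4.
Step 22. [r5c1∈{3}] r5c1 has the single candidate 3, so r5c1=3.
Step 23. [r1c4∈{2}] r1c4 has the single candidate 2, so r1c4=2.
Step 24. [r6c3∈{1}] nothing but 1 survives at r6c3, so r6c3=1.

Answer: 6 5 4 2 3 1 / 1 3 2 6 5 4 / 5 1 3 4 2 6 / 2 4 6 5 1 3 / 3 6 5 1 4 2 / 4 2 1 3 6 5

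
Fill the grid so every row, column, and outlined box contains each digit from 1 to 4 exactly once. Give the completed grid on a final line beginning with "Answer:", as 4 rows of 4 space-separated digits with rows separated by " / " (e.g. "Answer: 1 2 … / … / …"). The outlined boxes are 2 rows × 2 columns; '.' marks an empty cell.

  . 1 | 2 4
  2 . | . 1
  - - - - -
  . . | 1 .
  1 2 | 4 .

Step 1. [r3c1∈{3,4}] r3c1 is the only open cell in col 1 admitting 4 ⇒ r3c1=4.
Step 2. [r3c2∈{3}] r3c2's peers cover all but 3. So r3c2=3.
Step 3. [r4c4∈{3}] only 3 remains possible at r4c4. So r4c4=3.
Step 4. [r3c4∈{2}] only 2 remains possible at r3c4. So r3c4=2.
Step 5. [r2c3∈{3}] r2c3 is down to just 3, so r2c3=3.
Step 6. [r2c2∈{4}] r2c2 is down to just 4 ⇒ r2c2=4.
Step 7. [r1c1∈{3}] r1c1 is down to just 3 ⇒ r1c1=3.

Answer: 3 1 2 4 / 2 4 3 1 / 4 3 1 2 / 1 2 4 3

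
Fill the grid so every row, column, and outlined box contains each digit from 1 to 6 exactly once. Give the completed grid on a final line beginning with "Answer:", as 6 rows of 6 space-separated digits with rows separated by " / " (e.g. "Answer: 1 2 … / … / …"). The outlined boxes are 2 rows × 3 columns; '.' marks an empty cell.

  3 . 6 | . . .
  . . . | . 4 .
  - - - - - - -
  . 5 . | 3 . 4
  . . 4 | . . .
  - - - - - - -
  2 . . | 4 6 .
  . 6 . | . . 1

Step 1. [r6c5∈{2,3,5}] r6c5 is the only open cell in col 5 admitting 3. So r6c5=3.
Step 2. [r5c6∈{5}] r5c6 is down to just 5 ⇒ r5c6=5.
Step 3. [r1c6∈{2}] only 2 remains possible at r1c6. So r1c6=2.
Step 4. [r4c6∈{6}] nothing but 6 survives at r4c6. So r4c6=6.
Step 5. [r4c1∈{1}] only 1 remains possible at r4c1 ⇒ r4c1=1.
Step 6. [r3c3∈{2}] r3c3 has the single candidate 2 ⇒ r3c3=2.
Step 7. [r2c1∈{5}] r2c1's peers cover all but 5. So r2c1=5.
Step 8. [r2c3∈{1}] r2c3 has the single candidate 1 ⇒ r2c3=1.
Step 9. [r4c5∈{2,5}] 2 has one home in col 5: r4c5. So r4c5=2.
Step 10. [r1c4∈{1,5}] col 4 places 1 nowhere but r1c4 ⇒ r1c4=1.
Step 11. [r4c2∈{3}] r4c2 has the single candidate 3, so r4c2=3.
Step 12. [r6c1∈{4}] only 4 remains possible at r6c1 ⇒ r6c1=4.
Step 13. [r5c3∈{3}] nothing but 3 survives at r5c3, so r5c3=3.
Step 14. [r4c4∈{5}] nothing but 5 survives at r4c4, so r4c4=5.
Step 15. [r5c2∈{1}] only 1 remains possible at r5c2. So r5c2=1.
Step 16. [r6c3∈{5}] r6c3 is down to just 5. So r6c3=5.
Step 17. [r3c5∈{1}] r3c5 has the single candidate 1. So r3c5=1.
Step 18. [r1c5∈{5}] only 5 remains possible at r1c5. So r1c5=5.
Step 19. [r2c6∈{3}] r2c6's peers cover all but 3. So r2c6=3.
Step 20. [r1c2∈{4}] r1c2's peers cover all but 4. So r1c2=4.
Step 21. [r2c4∈{6}] only 6 remains possible at r2c4. So r2c4=6.
Step 22. [r3c1∈{6}] nothing but 6 survives at r3c1. So r3c1=6.
Step 23. [r6c4∈{2}] r6c4's peers cover all but 2, so r6c4=2.
Step 24. [r2c2∈{2}] r2c2's peers cover all but 2 ⇒ r2c2=2.

Answer: 3 4 6 1 5 2 / 5 2 1 6 4 3 / 6 5 2 3 1 4 / 1 3 4 5 2 6 / 2 1 3 4 6 5 / 4 6 5 2 3 1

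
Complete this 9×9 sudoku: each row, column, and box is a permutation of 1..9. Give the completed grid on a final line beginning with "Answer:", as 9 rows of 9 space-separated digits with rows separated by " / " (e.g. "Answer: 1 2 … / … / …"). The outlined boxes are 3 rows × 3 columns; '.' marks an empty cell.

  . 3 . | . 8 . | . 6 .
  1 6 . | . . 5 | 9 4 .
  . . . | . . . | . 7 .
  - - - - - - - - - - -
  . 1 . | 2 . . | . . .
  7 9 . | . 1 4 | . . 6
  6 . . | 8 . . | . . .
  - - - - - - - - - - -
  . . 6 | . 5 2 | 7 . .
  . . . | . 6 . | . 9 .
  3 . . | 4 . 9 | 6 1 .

Step 1. [r8c6∈{1,3,7,8}] 8 has one home in col 6: r8c6, so r8c6=8.
Step 2. [r3c5∈{2,3,4,9}] r3c5 is the only open cell in col 5 admitting 4, so r3c5=4.
Step 3. [r9c5∈{7}] r9c5 has the single candidate 7 ⇒ r9c5=7.
Step 4. [r8c3∈{1,2,4,5,7}] in col 3, 1 fits only at r8c3. So r8c3=1.
Step 5. [r8c4∈{3}] only 3 remains possible at r8c4 ⇒ r8c4=3.
Step 6. [r7c1∈{4,8,9}] 9 has one home in row 7: r7c1. So r7c1=9.
Step 7. [r8c2∈{2,4,5,7}] 7 has one home in row 8: r8c2. So r8c2=7.
Step 8. [r2c4∈{7}] nothing but 7 survives at r2c4 ⇒ r2c4=7.
Step 9. [r1c6∈{1}] r1c6 has the single candidate 1. So r1c6=1.
Step 10. [r1c3∈{2,4,5,7,9}] r1c3 is the only open cell in row 1 admitting 7 ⇒ r1c3=7.
Step 11. [r3c3∈{2,5,8,9}] in col 3, 9 fits only at r3c3 ⇒ r3c3=9.
Step 12. [r1c1∈{2,4,5}] 4 has one home in row 1: r1c1. So r1c1=4.
Step 13. [r4c6∈{3,6,7}] 6 has one home in row 4: r4c6. So r4c6=6.
Step 14. [r4c9∈{3,4,5,7,8,9}] r4c9 is the only open cell in row 4 admitting 7 ⇒ r4c9=7.
Step 15. [r6c9∈{1,2,3,4,5,9}] 9 has one home in col 9: r6c9, so r6c9=9.
Step 16. [r6c5∈{3}] r6c5 is down to just 3, so r6c5=3.
Step 17. [r3c9∈{1,2,3,5,8}] 1 has one home in col 9: r3c9, so r3c9=1.
Step 18. [r2c9∈{2,3,8}] row 2 places 3 nowhere but r2c9 ⇒ r2c9=3.
Step 19. [r2c3∈{2,8}] in row 2, 8 fits only at r2c3 ⇒ r2c3=8.
Step 20. [r3c7∈{2,5,8}] row 3 places 8 nowhere but r3c7 ⇒ r3c7=8.
Step 21. [r5c8∈{2,3,5,8}] r5c8 is the only open cell in row 5 admitting 8 ⇒ r5c8=8.
Step 22. [r6c8∈{2,5}] r6c8 is the only open cell in col 8 admitting 2, so r6c8=2.
Step 23. [r4c8∈{3,5}] in col 8, 5 fits only at r4c8. So r4c8=5.
Step 24. [r5c3∈{2,3,5}] across row 5, 2 lands solely at r5c3. So r5c3=2.
Step 25. [r9c3∈{5}] r9c3's peers cover all but 5. So r9c3=5.
Step 26. [r8c1∈{2}] nothing but 2 survives at r8c1, so r8c1=2.
Step 27. [r7c2∈{4,8}] 4 has one home in box 7: r7c2 ⇒ r7c2=4.
Step 28. [r1c7∈{2,5}] r1c7 is the only open cell in col 7 admitting 2. So r1c7=2.
Step 29. [r4c3∈{3,4}] across col 3, 3 lands solely at r4c3. So r4c3=3.
Step 30. [r8c7∈{4,5}] r8c7 is the only open cell in col 7 admitting 5 ⇒ r8c7=5.
Step 31. [r6c2∈{5}] only 5 remains possible at r6c2, so r6c2=5.
Step 32. [r6c7∈{1,4}] r6c7 is the only open cell in row 6 admitting 1, so r6c7=1.
Step 33. [r9c2∈{8}] r9c2's peers cover all but 8, so r9c2=8.
Step 34. [r4c1∈{8}] r4c1 has the single candidate 8. So r4c1=8.
Step 35. [r3c6∈{3}] only 3 remains possible at r3c6, so r3c6=3.
Step 36. [r4c5∈{9}] r4c5 is down to just 9, so r4c5=9.
Step 37. [r5c7∈{3}] only 3 remains possible at r5c7, so r5c7=3.
Step 38. [r1c9∈{5}] only 5 remains possible at r1c9 ⇒ r1c9=5.
Step 39. [r8c9∈{4}] r8c9's peers cover all but 4. So r8c9=4.
Step 40. [r7c9∈{8}] only 8 remains possible at r7c9 ⇒ r7c9=8.
Step 41. [r6c6∈{7}] only 7 remains possible at r6c6 ⇒ r6c6=7.
Step 42. [r3c4∈{6}] r3c4's peers cover all but 6. So r3c4=6.
Step 43. [r9c9∈{2}] r9c9 has the single candidate 2, so r9c9=2.
Step 44. [r2c5∈{2}] only 2 remains possible at r2c5. So r2c5=2.
Step 45. [r7c8∈{3}] r7c8 has the single candidate 3. So r7c8=3.
Step 46. [r4c7∈{4}] only 4 remains possible at r4c7 ⇒ r4c7=4.
Step 47. [r7c4∈{1}] nothing but 1 survives at r7c4 ⇒ r7c4=1.
Step 48. [r1c4∈{9}] only 9 remains possible at r1c4 ⇒ r1c4=9.
Step 49. [r5c4∈{5}] r5c4 is down to just 5 ⇒ r5c4=5.
Step 50. [r6c3∈{4}] nothing but 4 survives at r6c3. So r6c3=4.
Step 51. [r3c2∈{2}] nothing but 2 survives at r3c2 ⇒ r3c2=2.
Step 52. [r3c1∈{5}] r3c1's peers cover all but 5, so r3c1=5.

Answer: 4 3 7 9 8 1 2 6 5 / 1 6 8 7 2 5 9 4 3 / 5 2 9 6 4 3 8 7 1 / 8 1 3 2 9 6 4 5 7 / 7 9 2 5 1 4 3 8 6 / 6 5 4 8 3 7 1 2 9 / 9 4 6 1 5 2 7 3 8 / 2 7 1 3 6 8 5 9 4 / 3 8 5 4 7 9 6 1 2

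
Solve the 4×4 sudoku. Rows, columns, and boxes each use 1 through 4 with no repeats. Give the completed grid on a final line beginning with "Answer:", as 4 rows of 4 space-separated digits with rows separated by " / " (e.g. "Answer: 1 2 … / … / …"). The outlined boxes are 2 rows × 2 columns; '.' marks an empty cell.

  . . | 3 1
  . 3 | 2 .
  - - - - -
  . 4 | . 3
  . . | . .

Step 1. [r3c1∈{1,2}] r3c1 is the only open cell in row 3 admitting 2 ⇒ r3c1=2.
Step 2. [r4c2∈{1}] r4c2 has the single candidate 1 ⇒ r4c2=1.
Step 3. [r2c4∈{4}] only 4 remains possible at r2c4 ⇒ r2c4=4.
Step 4. [r4c3∈{4}] r4c3's peers cover all but 4, so r4c3=4.
Step 5. [r4c4∈{2}] r4c4 is down to just 2 ⇒ r4c4=2.
Step 6. [r4c1∈{3}] only 3 remains possible at r4c1 ⇒ r4c1=3.
Step 7. [r2c1∈{1}] r2c1 has the single candidate 1, so r2c1=1.
Step 8. [r1c2∈{2}] r1c2 has the single candidate 2, so r1c2=2.
Step 9. [r1c1∈{4}] only 4 remains possible at r1c1. So r1c1=4.
Step 10. [r3c3∈{1}] r3c3 has the single candidate 1 ⇒ r3c3=1.

Answer: 4 2 3 1 / 1 3 2 4 / 2 4 1 3 / 3 1 4 2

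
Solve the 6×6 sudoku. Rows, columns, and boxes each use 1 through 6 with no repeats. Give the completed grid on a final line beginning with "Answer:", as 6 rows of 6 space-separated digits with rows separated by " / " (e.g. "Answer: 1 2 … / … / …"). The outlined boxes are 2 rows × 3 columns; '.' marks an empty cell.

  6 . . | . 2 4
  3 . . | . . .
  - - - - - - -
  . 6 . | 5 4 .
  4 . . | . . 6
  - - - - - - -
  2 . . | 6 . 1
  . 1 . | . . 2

Step 1. [r3c3∈{1,2,3}] row 3 places 2 nowhere but r3c3, so r3c3=2.
Step 2. [r1c2∈{5}] r1c2's peers cover all but 5 ⇒ r1c2=5.
Step 3. [r2c4∈{1}] r2c4 is down to just 1. So r2c4=1.
Step 4. [r4c3∈{1,3,5}] 5 has one home in row 4: r4c3 ⇒ r4c3=5.
Step 5. [r5c5∈{3,5}] r5c5 is the only open cell in row 5 admitting 5. So r5c5=5.
Step 6. [r4c2∈{3}] r4c2 is down to just 3. So r4c2=3.
Step 7. [r5c2∈{4}] r5c2 has the single candidate 4 ⇒ r5c2=4.
Step 8. [r6c5∈{3}] r6c5 is down to just 3. So r6c5=3.
Step 9. [r6c1∈{5}] r6c1's peers cover all but 5. So r6c1=5.
Step 10. [r3c1∈{1}] only 1 remains possible at r3c1 ⇒ r3c1=1.
Step 11. [r2c5∈{6}] only 6 remains possible at r2c5, so r2c5=6.
Step 12. [r1c4∈{3}] r1c4's peers cover all but 3, so r1c4=3.
Step 13. [r4c4∈{2}] r4c4 has the single candidate 2, so r4c4=2.
Step 14. [r6c4∈{4}] nothing but 4 survives at r6c4 ⇒ r6c4=4.
Step 15. [r2c6∈{5}] r2c6 is down to just 5 ⇒ r2c6=5.
Step 16. [r1c3∈{1}] r1c3 has the single candidate 1. So r1c3=1.
Step 17. [r2c2∈{2}] r2c2 has the single candidate 2, so r2c2=2.
Step 18. [r5c3∈{3}] r5c3 has the single candidate 3. So r5c3=3.
Step 19. [r4c5∈{1}] only 1 remains possible at r4c5. So r4c5=1.
Step 20. [r2c3∈{4}] nothing but 4 survives at r2c3 ⇒ r2c3=4.
Step 21. [r3c6∈{3}] r3c6 has the single candidate 3, so r3c6=3.
Step 22. [r6c3∈{6}] only 6 remains possible at r6c3 ⇒ r6c3=6.

Answer: 6 5 1 3 2 4 / 3 2 4 1 6 5 / 1 6 2 5 4 3 / 4 3 5 2 1 6 / 2 4 3 6 5 1 / 5 1 6 4 3 2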